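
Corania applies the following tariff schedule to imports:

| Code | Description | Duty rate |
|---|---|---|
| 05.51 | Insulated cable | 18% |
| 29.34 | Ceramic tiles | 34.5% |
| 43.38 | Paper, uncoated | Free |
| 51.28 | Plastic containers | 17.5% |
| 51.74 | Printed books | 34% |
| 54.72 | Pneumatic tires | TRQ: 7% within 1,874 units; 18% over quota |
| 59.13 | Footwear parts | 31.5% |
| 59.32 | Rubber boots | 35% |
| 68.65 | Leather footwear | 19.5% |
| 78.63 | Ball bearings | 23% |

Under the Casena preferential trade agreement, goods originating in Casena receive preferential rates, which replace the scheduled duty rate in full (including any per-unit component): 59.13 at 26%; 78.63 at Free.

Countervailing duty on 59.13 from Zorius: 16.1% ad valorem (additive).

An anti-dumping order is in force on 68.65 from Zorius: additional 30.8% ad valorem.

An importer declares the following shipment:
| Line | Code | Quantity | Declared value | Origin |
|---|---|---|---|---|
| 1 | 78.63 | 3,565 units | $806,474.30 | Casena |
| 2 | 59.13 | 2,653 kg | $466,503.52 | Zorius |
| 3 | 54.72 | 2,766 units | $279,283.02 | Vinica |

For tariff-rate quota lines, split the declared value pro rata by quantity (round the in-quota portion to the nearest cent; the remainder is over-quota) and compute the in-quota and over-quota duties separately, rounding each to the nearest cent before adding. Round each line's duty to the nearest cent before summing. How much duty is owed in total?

$251,512.66

Line 1 (78.63, Casena, 3,565 units, $806,474.30):
Base rate for 78.63 is 23%.
Origin Casena qualifies under the Corania–Casena agreement and 78.63 is covered: preferential rate Free applies instead.
Duty = $806,474.30 × 0% = $0.00.
Line 2 (59.13, Zorius, 2,653 kg, $466,503.52):
Base rate for 59.13 is 31.5%.
59.13 has an FTA preferential rate, but origin Zorius is not Casena; base rate stands.
Additional duty on 59.13 from Zorius: +16.1%. Applied ad valorem rate: 31.5% + 16.1% = 47.6%.
Duty = $466,503.52 × 47.6% = $222,055.68.
Line 3 (54.72, Vinica, 2,766 units, $279,283.02):
Code 54.72 is under a tariff-rate quota (threshold 1,874 units). In-quota: 1,874 units at 7%; over-quota: 892 units at 18%.
Pro-rata value split: in-quota = $279,283.02 × 1,874/2,766 = $189,217.78; over-quota = $279,283.02 − $189,217.78 = $90,065.24.
In-quota duty = $189,217.78 × 7% = $13,245.24. Over-quota duty = $90,065.24 × 18% = $16,211.74.
Line duty = $13,245.24 + $16,211.74 = $29,456.98.
Total = $0.00 + $222,055.68 + $29,456.98 = $251,512.66.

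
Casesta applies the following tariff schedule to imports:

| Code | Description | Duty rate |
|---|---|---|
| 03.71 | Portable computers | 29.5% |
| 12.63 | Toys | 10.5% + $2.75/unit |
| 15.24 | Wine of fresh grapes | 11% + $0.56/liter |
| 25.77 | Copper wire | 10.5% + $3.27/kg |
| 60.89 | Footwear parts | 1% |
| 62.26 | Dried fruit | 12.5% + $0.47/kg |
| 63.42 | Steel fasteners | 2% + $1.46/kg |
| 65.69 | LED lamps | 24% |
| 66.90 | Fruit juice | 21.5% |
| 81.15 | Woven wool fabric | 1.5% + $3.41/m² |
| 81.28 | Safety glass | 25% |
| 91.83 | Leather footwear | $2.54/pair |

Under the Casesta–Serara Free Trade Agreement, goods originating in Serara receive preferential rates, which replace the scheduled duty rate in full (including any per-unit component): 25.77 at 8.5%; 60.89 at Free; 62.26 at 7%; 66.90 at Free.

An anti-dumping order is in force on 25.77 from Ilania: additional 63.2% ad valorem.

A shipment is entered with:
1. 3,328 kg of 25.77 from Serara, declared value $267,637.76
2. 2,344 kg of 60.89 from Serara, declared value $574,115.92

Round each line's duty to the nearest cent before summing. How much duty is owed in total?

$22,749.21

Line 1 (25.77, Serara, 3,328 kg, $267,637.76):
Base rate for 25.77 is 10.5% + $3.27/kg.
Origin Serara qualifies under the Casesta–Serara agreement and 25.77 is covered: preferential rate 8.5% applies instead.
The additional-duty order on 25.77 targets Ilania, not Serara; it does not apply.
Duty = $267,637.76 × 8.5% = $22,749.21.
Line 2 (60.89, Serara, 2,344 kg, $574,115.92):
Base rate for 60.89 is 1%.
Origin Serara qualifies under the Casesta–Serara agreement and 60.89 is covered: preferential rate Free applies instead.
Duty = $574,115.92 × 0% = $0.00.
Total = $22,749.21 + $0.00 = $22,749.21.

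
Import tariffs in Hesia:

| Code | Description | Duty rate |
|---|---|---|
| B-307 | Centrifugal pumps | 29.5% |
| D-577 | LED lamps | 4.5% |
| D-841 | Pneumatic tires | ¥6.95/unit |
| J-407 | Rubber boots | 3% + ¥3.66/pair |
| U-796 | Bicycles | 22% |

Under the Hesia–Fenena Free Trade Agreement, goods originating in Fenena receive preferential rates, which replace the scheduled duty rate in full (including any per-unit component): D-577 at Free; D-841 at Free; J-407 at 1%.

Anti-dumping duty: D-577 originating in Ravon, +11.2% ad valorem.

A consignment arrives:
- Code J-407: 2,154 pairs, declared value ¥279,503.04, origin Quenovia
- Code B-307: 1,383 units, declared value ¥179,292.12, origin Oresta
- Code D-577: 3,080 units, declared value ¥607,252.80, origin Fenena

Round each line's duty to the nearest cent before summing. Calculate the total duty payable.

¥69,159.91

Line 1 (J-407, Quenovia, 2,154 pairs, ¥279,503.04):
Base rate for J-407 is 3% + ¥3.66/pair.
J-407 has an FTA preferential rate, but origin Quenovia is not Fenena; base rate stands.
Duty = ¥279,503.04 × 3% + 2,154 × ¥3.66 = ¥16,268.73.
Line 2 (B-307, Oresta, 1,383 units, ¥179,292.12):
Base rate for B-307 is 29.5%.
Duty = ¥179,292.12 × 29.5% = ¥52,891.18.
Line 3 (D-577, Fenena, 3,080 units, ¥607,252.80):
Base rate for D-577 is 4.5%.
Origin Fenena qualifies under the Hesia–Fenena agreement and D-577 is covered: preferential rate Free applies instead.
The additional-duty order on D-577 targets Ravon, not Fenena; it does not apply.
Duty = ¥607,252.80 × 0% = ¥0.00.
Total = ¥16,268.73 + ¥52,891.18 + ¥0.00 = ¥69,159.91.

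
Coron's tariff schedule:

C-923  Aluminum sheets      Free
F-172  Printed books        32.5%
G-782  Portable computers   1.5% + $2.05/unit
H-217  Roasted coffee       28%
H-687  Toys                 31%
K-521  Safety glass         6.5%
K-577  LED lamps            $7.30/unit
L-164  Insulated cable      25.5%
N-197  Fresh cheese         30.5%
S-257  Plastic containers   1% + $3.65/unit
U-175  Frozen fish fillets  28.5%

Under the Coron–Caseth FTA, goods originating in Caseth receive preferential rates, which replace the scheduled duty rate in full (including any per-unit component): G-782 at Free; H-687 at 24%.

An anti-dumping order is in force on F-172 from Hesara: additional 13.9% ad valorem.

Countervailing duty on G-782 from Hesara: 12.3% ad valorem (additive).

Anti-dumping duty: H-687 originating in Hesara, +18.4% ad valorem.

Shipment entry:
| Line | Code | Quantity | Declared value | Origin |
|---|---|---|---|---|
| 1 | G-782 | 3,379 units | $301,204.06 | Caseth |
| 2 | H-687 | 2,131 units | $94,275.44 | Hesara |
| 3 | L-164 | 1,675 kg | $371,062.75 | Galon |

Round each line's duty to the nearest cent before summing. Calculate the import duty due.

$141,193.07

Line 1 (G-782, Caseth, 3,379 units, $301,204.06):
Base rate for G-782 is 1.5% + $2.05/unit.
Origin Caseth qualifies under the Coron–Caseth agreement and G-782 is covered: preferential rate Free applies instead.
The additional-duty order on G-782 targets Hesara, not Caseth; it does not apply.
Duty = $301,204.06 × 0% = $0.00.
Line 2 (H-687, Hesara, 2,131 units, $94,275.44):
Base rate for H-687 is 31%.
H-687 has an FTA preferential rate, but origin Hesara is not Caseth; base rate stands.
Additional duty on H-687 from Hesara: +18.4%. Applied ad valorem rate: 31% + 18.4% = 49.4%.
Duty = $94,275.44 × 49.4% = $46,572.07.
Line 3 (L-164, Galon, 1,675 kg, $371,062.75):
Base rate for L-164 is 25.5%.
Duty = $371,062.75 × 25.5% = $94,621.00.
Total = $0.00 + $46,572.07 + $94,621.00 = $141,193.07.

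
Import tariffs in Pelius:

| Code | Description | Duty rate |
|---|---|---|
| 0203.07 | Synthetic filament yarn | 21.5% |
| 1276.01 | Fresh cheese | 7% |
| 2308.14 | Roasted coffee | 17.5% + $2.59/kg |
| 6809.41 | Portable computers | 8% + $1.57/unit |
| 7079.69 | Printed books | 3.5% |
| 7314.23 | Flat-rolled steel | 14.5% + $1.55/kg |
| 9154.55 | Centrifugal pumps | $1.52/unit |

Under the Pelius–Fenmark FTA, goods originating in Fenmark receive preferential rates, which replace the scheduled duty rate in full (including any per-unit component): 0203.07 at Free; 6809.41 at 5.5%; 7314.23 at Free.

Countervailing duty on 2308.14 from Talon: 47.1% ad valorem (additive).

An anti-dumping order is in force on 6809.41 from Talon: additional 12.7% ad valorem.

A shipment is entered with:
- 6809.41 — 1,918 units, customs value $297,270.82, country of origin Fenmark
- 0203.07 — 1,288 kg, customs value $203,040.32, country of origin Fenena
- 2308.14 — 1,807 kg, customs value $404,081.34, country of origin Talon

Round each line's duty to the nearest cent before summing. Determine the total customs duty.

Line 1 (6809.41, Fenmark, 1,918 units, $297,270.82):
Base rate for 6809.41 is 8% + $1.57/unit.
Origin Fenmark qualifies under the Pelius–Fenmark agreement and 6809.41 is covered: preferential rate 5.5% applies instead.
The additional-duty order on 6809.41 targets Talon, not Fenmark; it does not apply.
Duty = $297,270.82 × 5.5% = $16,349.90.
Line 2 (0203.07, Fenena, 1,288 kg, $203,040.32):
Base rate for 0203.07 is 21.5%.
0203.07 has an FTA preferential rate, but origin Fenena is not Fenmark; base rate stands.
Duty = $203,040.32 × 21.5% = $43,653.67.
Line 3 (2308.14, Talon, 1,807 kg, $404,081.34):
Base rate for 2308.14 is 17.5% + $2.59/kg.
Additional duty on 2308.14 from Talon: +47.1%. Applied ad valorem rate: 17.5% + 47.1% = 64.6%.
Duty = $404,081.34 × 64.6% + 1,807 × $2.59 = $265,716.68.
Total = $16,349.90 + $43,653.67 + $265,716.68 = $325,720.25.

$325,720.25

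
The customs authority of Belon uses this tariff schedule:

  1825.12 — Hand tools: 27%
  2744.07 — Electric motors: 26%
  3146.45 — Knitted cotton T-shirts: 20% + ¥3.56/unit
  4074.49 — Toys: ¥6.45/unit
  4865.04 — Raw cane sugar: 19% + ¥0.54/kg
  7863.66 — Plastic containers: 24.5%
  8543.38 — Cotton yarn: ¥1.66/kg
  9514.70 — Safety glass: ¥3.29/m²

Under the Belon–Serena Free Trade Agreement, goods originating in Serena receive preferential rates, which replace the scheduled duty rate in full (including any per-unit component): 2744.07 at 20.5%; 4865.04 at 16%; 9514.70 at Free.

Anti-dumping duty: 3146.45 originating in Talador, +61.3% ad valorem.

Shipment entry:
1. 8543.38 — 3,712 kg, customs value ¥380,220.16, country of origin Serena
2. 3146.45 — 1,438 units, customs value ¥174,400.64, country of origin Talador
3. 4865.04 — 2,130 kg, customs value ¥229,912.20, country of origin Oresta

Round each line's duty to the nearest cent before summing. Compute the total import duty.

Line 1 (8543.38, Serena, 3,712 kg, ¥380,220.16):
Base rate for 8543.38 is ¥1.66/kg.
Origin Serena is the FTA partner but 8543.38 is not on the preference list; base rate stands.
Duty = 3,712 × ¥1.66 = ¥6,161.92.
Line 2 (3146.45, Talador, 1,438 units, ¥174,400.64):
Base rate for 3146.45 is 20% + ¥3.56/unit.
Additional duty on 3146.45 from Talador: +61.3%. Applied ad valorem rate: 20% + 61.3% = 81.3%.
Duty = ¥174,400.64 × 81.3% + 1,438 × ¥3.56 = ¥146,907.00.
Line 3 (4865.04, Oresta, 2,130 kg, ¥229,912.20):
Base rate for 4865.04 is 19% + ¥0.54/kg.
4865.04 has an FTA preferential rate, but origin Oresta is not Serena; base rate stands.
Duty = ¥229,912.20 × 19% + 2,130 × ¥0.54 = ¥44,833.52.
Total = ¥6,161.92 + ¥146,907.00 + ¥44,833.52 = ¥197,902.44.

¥197,902.44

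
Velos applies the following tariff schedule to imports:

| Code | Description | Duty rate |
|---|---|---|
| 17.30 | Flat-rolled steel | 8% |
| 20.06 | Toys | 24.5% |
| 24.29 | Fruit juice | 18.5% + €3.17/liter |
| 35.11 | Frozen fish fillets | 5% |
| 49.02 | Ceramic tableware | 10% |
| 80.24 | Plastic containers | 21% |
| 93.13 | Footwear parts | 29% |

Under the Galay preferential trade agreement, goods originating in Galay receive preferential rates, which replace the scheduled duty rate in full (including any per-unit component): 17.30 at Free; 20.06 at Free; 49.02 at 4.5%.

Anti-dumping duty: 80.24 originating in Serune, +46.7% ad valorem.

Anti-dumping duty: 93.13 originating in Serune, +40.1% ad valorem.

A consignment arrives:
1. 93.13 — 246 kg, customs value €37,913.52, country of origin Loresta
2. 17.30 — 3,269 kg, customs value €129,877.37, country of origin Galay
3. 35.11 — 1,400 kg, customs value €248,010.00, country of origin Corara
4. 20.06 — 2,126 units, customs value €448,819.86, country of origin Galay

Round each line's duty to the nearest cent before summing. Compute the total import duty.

Line 1 (93.13, Loresta, 246 kg, €37,913.52):
Base rate for 93.13 is 29%.
The additional-duty order on 93.13 targets Serune, not Loresta; it does not apply.
Duty = €37,913.52 × 29% = €10,994.92.
Line 2 (17.30, Galay, 3,269 kg, €129,877.37):
Base rate for 17.30 is 8%.
Origin Galay qualifies under the Velos–Galay agreement and 17.30 is covered: preferential rate Free applies instead.
Duty = €129,877.37 × 0% = €0.00.
Line 3 (35.11, Corara, 1,400 kg, €248,010.00):
Base rate for 35.11 is 5%.
Duty = €248,010.00 × 5% = €12,400.50.
Line 4 (20.06, Galay, 2,126 units, €448,819.86):
Base rate for 20.06 is 24.5%.
Origin Galay qualifies under the Velos–Galay agreement and 20.06 is covered: preferential rate Free applies instead.
Duty = €448,819.86 × 0% = €0.00.
Total = €10,994.92 + €0.00 + €12,400.50 + €0.00 = €23,395.42.

€23,395.42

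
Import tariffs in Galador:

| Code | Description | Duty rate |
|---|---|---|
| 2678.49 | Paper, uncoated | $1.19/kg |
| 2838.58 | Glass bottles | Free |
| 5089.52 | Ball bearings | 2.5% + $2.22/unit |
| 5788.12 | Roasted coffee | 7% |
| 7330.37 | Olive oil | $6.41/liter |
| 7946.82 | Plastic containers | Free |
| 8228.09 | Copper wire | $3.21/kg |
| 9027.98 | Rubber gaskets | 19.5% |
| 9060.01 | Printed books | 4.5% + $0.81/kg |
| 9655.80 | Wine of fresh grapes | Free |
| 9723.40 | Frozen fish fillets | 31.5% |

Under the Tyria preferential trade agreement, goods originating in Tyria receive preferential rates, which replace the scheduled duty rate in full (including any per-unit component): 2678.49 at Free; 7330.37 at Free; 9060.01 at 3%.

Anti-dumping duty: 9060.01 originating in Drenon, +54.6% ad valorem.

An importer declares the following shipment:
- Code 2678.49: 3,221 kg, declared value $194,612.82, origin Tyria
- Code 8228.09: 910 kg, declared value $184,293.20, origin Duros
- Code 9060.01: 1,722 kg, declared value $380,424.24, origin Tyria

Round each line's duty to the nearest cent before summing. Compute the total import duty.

$14,333.83

Line 1 (2678.49, Tyria, 3,221 kg, $194,612.82):
Base rate for 2678.49 is $1.19/kg.
Origin Tyria qualifies under the Galador–Tyria agreement and 2678.49 is covered: preferential rate Free applies instead.
Duty = $194,612.82 × 0% = $0.00.
Line 2 (8228.09, Duros, 910 kg, $184,293.20):
Base rate for 8228.09 is $3.21/kg.
Duty = 910 × $3.21 = $2,921.10.
Line 3 (9060.01, Tyria, 1,722 kg, $380,424.24):
Base rate for 9060.01 is 4.5% + $0.81/kg.
Origin Tyria qualifies under the Galador–Tyria agreement and 9060.01 is covered: preferential rate 3% applies instead.
The additional-duty order on 9060.01 targets Drenon, not Tyria; it does not apply.
Duty = $380,424.24 × 3% = $11,412.73.
Total = $0.00 + $2,921.10 + $11,412.73 = $14,333.83.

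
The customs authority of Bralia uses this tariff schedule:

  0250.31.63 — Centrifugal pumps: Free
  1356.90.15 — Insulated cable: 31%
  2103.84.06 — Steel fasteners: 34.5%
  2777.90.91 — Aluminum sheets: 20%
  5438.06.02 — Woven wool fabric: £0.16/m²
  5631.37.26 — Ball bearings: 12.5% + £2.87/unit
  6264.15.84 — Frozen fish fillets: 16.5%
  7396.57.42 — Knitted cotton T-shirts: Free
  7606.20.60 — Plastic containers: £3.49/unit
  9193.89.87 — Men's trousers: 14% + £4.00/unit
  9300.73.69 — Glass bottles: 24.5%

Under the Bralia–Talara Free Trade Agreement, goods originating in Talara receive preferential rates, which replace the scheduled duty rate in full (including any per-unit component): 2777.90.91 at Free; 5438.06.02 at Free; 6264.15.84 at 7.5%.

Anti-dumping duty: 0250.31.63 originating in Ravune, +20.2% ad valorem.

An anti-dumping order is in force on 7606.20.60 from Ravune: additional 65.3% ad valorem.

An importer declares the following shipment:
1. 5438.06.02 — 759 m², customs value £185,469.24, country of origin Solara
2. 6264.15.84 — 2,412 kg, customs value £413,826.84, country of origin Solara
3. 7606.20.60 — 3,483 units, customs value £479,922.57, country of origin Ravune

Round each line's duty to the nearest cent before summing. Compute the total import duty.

£393,947.98

Line 1 (5438.06.02, Solara, 759 m², £185,469.24):
Base rate for 5438.06.02 is £0.16/m².
5438.06.02 has an FTA preferential rate, but origin Solara is not Talara; base rate stands.
Duty = 759 × £0.16 = £121.44.
Line 2 (6264.15.84, Solara, 2,412 kg, £413,826.84):
Base rate for 6264.15.84 is 16.5%.
6264.15.84 has an FTA preferential rate, but origin Solara is not Talara; base rate stands.
Duty = £413,826.84 × 16.5% = £68,281.43.
Line 3 (7606.20.60, Ravune, 3,483 units, £479,922.57):
Base rate for 7606.20.60 is £3.49/unit.
Additional duty on 7606.20.60 from Ravune: +65.3% ad valorem. Applied ad valorem rate = 65.3%.
Duty = £479,922.57 × 65.3% + 3,483 × £3.49 = £325,545.11.
Total = £121.44 + £68,281.43 + £325,545.11 = £393,947.98.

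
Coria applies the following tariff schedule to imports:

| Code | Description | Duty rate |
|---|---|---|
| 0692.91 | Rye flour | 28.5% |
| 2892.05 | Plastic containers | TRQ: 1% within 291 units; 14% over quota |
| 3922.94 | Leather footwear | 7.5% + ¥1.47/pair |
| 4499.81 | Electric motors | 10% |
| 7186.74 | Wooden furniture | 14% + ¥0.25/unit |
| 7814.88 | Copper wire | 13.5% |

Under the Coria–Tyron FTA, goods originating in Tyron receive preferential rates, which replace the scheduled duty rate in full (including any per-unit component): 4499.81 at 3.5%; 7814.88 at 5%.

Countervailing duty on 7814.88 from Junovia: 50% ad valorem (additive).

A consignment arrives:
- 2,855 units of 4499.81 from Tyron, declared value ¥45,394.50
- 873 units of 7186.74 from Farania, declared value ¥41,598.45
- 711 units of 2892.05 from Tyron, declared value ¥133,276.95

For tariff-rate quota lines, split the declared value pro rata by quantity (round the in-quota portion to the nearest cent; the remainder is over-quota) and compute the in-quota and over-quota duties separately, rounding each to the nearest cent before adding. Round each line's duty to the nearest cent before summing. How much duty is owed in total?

Line 1 (4499.81, Tyron, 2,855 units, ¥45,394.50):
Base rate for 4499.81 is 10%.
Origin Tyron qualifies under the Coria–Tyron agreement and 4499.81 is covered: preferential rate 3.5% applies instead.
Duty = ¥45,394.50 × 3.5% = ¥1,588.81.
Line 2 (7186.74, Farania, 873 units, ¥41,598.45):
Base rate for 7186.74 is 14% + ¥0.25/unit.
Duty = ¥41,598.45 × 14% + 873 × ¥0.25 = ¥6,042.03.
Line 3 (2892.05, Tyron, 711 units, ¥133,276.95):
Code 2892.05 is under a tariff-rate quota (threshold 291 units). In-quota: 291 units at 1%; over-quota: 420 units at 14%.
Pro-rata value split: in-quota = ¥133,276.95 × 291/711 = ¥54,547.95; over-quota = ¥133,276.95 − ¥54,547.95 = ¥78,729.00.
In-quota duty = ¥54,547.95 × 1% = ¥545.48. Over-quota duty = ¥78,729.00 × 14% = ¥11,022.06.
Line duty = ¥545.48 + ¥11,022.06 = ¥11,567.54.
Total = ¥1,588.81 + ¥6,042.03 + ¥11,567.54 = ¥19,198.38.

¥19,198.38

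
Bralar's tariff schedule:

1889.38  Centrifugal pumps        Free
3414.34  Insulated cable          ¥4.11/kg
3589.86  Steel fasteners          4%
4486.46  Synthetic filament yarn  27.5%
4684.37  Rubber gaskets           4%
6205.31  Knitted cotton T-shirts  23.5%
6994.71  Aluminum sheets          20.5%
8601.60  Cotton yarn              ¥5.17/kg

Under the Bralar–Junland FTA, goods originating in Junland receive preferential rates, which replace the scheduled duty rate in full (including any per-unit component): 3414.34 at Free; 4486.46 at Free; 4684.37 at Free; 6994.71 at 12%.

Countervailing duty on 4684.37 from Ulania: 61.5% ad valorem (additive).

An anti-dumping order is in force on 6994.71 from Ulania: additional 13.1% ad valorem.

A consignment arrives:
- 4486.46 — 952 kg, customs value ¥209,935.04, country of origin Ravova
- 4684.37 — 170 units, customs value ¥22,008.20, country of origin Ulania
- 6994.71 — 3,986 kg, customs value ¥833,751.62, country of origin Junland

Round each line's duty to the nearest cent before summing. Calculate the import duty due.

Line 1 (4486.46, Ravova, 952 kg, ¥209,935.04):
Base rate for 4486.46 is 27.5%.
4486.46 has an FTA preferential rate, but origin Ravova is not Junland; base rate stands.
Duty = ¥209,935.04 × 27.5% = ¥57,732.14.
Line 2 (4684.37, Ulania, 170 units, ¥22,008.20):
Base rate for 4684.37 is 4%.
4684.37 has an FTA preferential rate, but origin Ulania is not Junland; base rate stands.
Additional duty on 4684.37 from Ulania: +61.5%. Applied ad valorem rate: 4% + 61.5% = 65.5%.
Duty = ¥22,008.20 × 65.5% = ¥14,415.37.
Line 3 (6994.71, Junland, 3,986 kg, ¥833,751.62):
Base rate for 6994.71 is 20.5%.
Origin Junland qualifies under the Bralar–Junland agreement and 6994.71 is covered: preferential rate 12% applies instead.
The additional-duty order on 6994.71 targets Ulania, not Junland; it does not apply.
Duty = ¥833,751.62 × 12% = ¥100,050.19.
Total = ¥57,732.14 + ¥14,415.37 + ¥100,050.19 = ¥172,197.70.

¥172,197.70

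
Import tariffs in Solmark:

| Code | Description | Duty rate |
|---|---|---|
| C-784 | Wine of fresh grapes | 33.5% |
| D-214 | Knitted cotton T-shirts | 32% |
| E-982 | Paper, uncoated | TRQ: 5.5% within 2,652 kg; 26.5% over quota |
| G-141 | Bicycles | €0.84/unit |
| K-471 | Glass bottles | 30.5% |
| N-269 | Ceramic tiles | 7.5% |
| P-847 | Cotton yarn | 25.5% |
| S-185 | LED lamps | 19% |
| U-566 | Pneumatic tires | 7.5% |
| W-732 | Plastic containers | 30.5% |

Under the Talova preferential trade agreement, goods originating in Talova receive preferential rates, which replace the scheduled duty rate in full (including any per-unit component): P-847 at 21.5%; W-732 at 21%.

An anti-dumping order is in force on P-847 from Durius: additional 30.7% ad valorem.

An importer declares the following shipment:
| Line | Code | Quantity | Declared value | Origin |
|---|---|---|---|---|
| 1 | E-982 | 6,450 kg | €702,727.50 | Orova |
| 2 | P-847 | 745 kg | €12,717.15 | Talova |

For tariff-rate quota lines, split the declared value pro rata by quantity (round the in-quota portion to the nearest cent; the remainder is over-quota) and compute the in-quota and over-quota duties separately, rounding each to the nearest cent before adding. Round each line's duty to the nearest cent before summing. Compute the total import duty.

€128,280.55

Line 1 (E-982, Orova, 6,450 kg, €702,727.50):
Code E-982 is under a tariff-rate quota (threshold 2,652 kg). In-quota: 2,652 kg at 5.5%; over-quota: 3,798 kg at 26.5%.
Pro-rata value split: in-quota = €702,727.50 × 2,652/6,450 = €288,935.40; over-quota = €702,727.50 − €288,935.40 = €413,792.10.
In-quota duty = €288,935.40 × 5.5% = €15,891.45. Over-quota duty = €413,792.10 × 26.5% = €109,654.91.
Line duty = €15,891.45 + €109,654.91 = €125,546.36.
Line 2 (P-847, Talova, 745 kg, €12,717.15):
Base rate for P-847 is 25.5%.
Origin Talova qualifies under the Solmark–Talova agreement and P-847 is covered: preferential rate 21.5% applies instead.
The additional-duty order on P-847 targets Durius, not Talova; it does not apply.
Duty = €12,717.15 × 21.5% = €2,734.19.
Total = €125,546.36 + €2,734.19 = €128,280.55.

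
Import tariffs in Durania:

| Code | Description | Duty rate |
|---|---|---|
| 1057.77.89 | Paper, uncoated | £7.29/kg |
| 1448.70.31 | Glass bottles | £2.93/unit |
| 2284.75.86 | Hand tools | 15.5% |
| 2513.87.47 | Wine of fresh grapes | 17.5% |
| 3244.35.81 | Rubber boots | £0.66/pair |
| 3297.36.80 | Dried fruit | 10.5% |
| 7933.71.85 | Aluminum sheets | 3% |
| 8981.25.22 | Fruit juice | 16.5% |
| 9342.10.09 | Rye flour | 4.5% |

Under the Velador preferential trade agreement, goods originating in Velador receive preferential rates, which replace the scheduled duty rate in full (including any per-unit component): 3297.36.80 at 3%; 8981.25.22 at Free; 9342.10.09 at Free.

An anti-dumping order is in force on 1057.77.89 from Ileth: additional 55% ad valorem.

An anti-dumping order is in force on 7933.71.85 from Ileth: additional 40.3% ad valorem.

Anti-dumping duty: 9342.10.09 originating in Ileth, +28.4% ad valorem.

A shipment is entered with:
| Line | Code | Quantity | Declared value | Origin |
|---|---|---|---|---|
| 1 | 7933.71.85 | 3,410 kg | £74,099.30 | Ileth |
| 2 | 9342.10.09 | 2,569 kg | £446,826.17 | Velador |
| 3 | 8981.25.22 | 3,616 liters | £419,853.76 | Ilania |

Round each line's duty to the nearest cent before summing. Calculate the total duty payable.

Line 1 (7933.71.85, Ileth, 3,410 kg, £74,099.30):
Base rate for 7933.71.85 is 3%.
Additional duty on 7933.71.85 from Ileth: +40.3%. Applied ad valorem rate: 3% + 40.3% = 43.3%.
Duty = £74,099.30 × 43.3% = £32,085.00.
Line 2 (9342.10.09, Velador, 2,569 kg, £446,826.17):
Base rate for 9342.10.09 is 4.5%.
Origin Velador qualifies under the Durania–Velador agreement and 9342.10.09 is covered: preferential rate Free applies instead.
The additional-duty order on 9342.10.09 targets Ileth, not Velador; it does not apply.
Duty = £446,826.17 × 0% = £0.00.
Line 3 (8981.25.22, Ilania, 3,616 liters, £419,853.76):
Base rate for 8981.25.22 is 16.5%.
8981.25.22 has an FTA preferential rate, but origin Ilania is not Velador; base rate stands.
Duty = £419,853.76 × 16.5% = £69,275.87.
Total = £32,085.00 + £0.00 + £69,275.87 = £101,360.87.

£101,360.87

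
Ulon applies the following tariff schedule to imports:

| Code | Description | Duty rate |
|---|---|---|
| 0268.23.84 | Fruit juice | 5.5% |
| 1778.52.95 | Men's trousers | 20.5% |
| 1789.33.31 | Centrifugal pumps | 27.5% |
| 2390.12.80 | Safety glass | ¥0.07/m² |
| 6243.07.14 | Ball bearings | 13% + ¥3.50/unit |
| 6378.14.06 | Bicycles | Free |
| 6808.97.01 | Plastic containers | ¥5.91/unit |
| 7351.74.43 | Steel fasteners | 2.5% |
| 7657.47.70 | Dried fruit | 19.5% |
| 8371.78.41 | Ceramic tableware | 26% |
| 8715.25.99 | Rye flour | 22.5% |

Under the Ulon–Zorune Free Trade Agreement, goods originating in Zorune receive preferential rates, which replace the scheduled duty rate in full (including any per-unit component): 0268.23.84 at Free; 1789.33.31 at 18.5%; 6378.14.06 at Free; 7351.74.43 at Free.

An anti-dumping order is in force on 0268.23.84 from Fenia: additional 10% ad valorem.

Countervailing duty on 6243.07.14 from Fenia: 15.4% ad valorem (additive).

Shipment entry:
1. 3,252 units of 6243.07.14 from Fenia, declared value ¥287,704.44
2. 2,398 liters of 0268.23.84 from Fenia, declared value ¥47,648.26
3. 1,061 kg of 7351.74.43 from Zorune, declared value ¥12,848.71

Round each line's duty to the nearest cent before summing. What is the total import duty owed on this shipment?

¥100,475.54

Line 1 (6243.07.14, Fenia, 3,252 units, ¥287,704.44):
Base rate for 6243.07.14 is 13% + ¥3.50/unit.
Additional duty on 6243.07.14 from Fenia: +15.4%. Applied ad valorem rate: 13% + 15.4% = 28.4%.
Duty = ¥287,704.44 × 28.4% + 3,252 × ¥3.50 = ¥93,090.06.
Line 2 (0268.23.84, Fenia, 2,398 liters, ¥47,648.26):
Base rate for 0268.23.84 is 5.5%.
0268.23.84 has an FTA preferential rate, but origin Fenia is not Zorune; base rate stands.
Additional duty on 0268.23.84 from Fenia: +10%. Applied ad valorem rate: 5.5% + 10% = 15.5%.
Duty = ¥47,648.26 × 15.5% = ¥7,385.48.
Line 3 (7351.74.43, Zorune, 1,061 kg, ¥12,848.71):
Base rate for 7351.74.43 is 2.5%.
Origin Zorune qualifies under the Ulon–Zorune agreement and 7351.74.43 is covered: preferential rate Free applies instead.
Duty = ¥12,848.71 × 0% = ¥0.00.
Total = ¥93,090.06 + ¥7,385.48 + ¥0.00 = ¥100,475.54.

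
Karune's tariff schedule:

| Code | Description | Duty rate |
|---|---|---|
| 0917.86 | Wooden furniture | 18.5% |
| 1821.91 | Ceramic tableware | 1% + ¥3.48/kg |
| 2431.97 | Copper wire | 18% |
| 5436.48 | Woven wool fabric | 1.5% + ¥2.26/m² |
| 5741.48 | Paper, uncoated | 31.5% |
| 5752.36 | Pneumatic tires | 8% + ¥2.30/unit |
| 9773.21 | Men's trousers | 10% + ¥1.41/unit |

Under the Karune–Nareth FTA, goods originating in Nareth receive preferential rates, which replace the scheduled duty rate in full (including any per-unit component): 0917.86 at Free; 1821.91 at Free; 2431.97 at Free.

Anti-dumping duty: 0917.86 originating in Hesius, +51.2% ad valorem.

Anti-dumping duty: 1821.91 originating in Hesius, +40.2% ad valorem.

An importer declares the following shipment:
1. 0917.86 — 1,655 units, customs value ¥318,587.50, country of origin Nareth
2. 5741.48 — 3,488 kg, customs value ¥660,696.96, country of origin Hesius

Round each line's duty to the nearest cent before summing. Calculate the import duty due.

¥208,119.54

Line 1 (0917.86, Nareth, 1,655 units, ¥318,587.50):
Base rate for 0917.86 is 18.5%.
Origin Nareth qualifies under the Karune–Nareth agreement and 0917.86 is covered: preferential rate Free applies instead.
The additional-duty order on 0917.86 targets Hesius, not Nareth; it does not apply.
Duty = ¥318,587.50 × 0% = ¥0.00.
Line 2 (5741.48, Hesius, 3,488 kg, ¥660,696.96):
Base rate for 5741.48 is 31.5%.
Duty = ¥660,696.96 × 31.5% = ¥208,119.54.
Total = ¥0.00 + ¥208,119.54 = ¥208,119.54.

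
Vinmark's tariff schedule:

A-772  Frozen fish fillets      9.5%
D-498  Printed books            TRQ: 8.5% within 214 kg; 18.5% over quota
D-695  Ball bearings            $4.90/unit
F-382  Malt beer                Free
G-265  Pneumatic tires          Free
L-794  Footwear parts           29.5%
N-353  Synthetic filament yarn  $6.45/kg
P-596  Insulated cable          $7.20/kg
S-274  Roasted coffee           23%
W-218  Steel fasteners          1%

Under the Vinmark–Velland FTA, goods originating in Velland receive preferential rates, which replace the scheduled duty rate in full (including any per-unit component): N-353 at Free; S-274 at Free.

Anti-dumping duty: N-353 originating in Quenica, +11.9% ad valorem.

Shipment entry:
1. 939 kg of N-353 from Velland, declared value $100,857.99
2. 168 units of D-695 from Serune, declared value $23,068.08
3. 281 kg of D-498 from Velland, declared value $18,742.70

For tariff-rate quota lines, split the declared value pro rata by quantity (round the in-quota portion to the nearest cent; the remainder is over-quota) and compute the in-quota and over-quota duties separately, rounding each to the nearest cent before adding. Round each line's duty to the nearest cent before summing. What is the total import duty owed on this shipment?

$2,863.22

Line 1 (N-353, Velland, 939 kg, $100,857.99):
Base rate for N-353 is $6.45/kg.
Origin Velland qualifies under the Vinmark–Velland agreement and N-353 is covered: preferential rate Free applies instead.
The additional-duty order on N-353 targets Quenica, not Velland; it does not apply.
Duty = $100,857.99 × 0% = $0.00.
Line 2 (D-695, Serune, 168 units, $23,068.08):
Base rate for D-695 is $4.90/unit.
Duty = 168 × $4.90 = $823.20.
Line 3 (D-498, Velland, 281 kg, $18,742.70):
Code D-498 is under a tariff-rate quota (threshold 214 kg). In-quota: 214 kg at 8.5%; over-quota: 67 kg at 18.5%.
Pro-rata value split: in-quota = $18,742.70 × 214/281 = $14,273.80; over-quota = $18,742.70 − $14,273.80 = $4,468.90.
In-quota duty = $14,273.80 × 8.5% = $1,213.27. Over-quota duty = $4,468.90 × 18.5% = $826.75.
Line duty = $1,213.27 + $826.75 = $2,040.02.
Total = $0.00 + $823.20 + $2,040.02 = $2,863.22.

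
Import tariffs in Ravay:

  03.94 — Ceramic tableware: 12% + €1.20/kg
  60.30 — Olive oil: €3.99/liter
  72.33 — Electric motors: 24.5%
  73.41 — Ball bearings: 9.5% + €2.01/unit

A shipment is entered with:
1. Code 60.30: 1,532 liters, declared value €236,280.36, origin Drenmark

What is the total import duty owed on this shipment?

Line 1 (60.30, Drenmark, 1,532 liters, €236,280.36):
Base rate for 60.30 is €3.99/liter.
Duty = 1,532 × €3.99 = €6,112.68.

€6,112.68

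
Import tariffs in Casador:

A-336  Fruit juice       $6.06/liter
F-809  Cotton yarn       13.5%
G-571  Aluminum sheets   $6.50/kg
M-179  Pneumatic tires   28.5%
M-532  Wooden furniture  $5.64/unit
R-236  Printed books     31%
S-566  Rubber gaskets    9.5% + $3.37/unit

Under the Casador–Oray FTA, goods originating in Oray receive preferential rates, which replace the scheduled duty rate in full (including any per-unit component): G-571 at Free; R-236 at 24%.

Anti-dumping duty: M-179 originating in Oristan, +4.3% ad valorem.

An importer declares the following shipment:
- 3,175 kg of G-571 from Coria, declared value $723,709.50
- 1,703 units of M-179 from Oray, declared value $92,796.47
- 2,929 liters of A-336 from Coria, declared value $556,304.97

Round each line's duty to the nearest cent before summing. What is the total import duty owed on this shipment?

Line 1 (G-571, Coria, 3,175 kg, $723,709.50):
Base rate for G-571 is $6.50/kg.
G-571 has an FTA preferential rate, but origin Coria is not Oray; base rate stands.
Duty = 3,175 × $6.50 = $20,637.50.
Line 2 (M-179, Oray, 1,703 units, $92,796.47):
Base rate for M-179 is 28.5%.
Origin Oray is the FTA partner but M-179 is not on the preference list; base rate stands.
The additional-duty order on M-179 targets Oristan, not Oray; it does not apply.
Duty = $92,796.47 × 28.5% = $26,446.99.
Line 3 (A-336, Coria, 2,929 liters, $556,304.97):
Base rate for A-336 is $6.06/liter.
Duty = 2,929 × $6.06 = $17,749.74.
Total = $20,637.50 + $26,446.99 + $17,749.74 = $64,834.23.

$64,834.23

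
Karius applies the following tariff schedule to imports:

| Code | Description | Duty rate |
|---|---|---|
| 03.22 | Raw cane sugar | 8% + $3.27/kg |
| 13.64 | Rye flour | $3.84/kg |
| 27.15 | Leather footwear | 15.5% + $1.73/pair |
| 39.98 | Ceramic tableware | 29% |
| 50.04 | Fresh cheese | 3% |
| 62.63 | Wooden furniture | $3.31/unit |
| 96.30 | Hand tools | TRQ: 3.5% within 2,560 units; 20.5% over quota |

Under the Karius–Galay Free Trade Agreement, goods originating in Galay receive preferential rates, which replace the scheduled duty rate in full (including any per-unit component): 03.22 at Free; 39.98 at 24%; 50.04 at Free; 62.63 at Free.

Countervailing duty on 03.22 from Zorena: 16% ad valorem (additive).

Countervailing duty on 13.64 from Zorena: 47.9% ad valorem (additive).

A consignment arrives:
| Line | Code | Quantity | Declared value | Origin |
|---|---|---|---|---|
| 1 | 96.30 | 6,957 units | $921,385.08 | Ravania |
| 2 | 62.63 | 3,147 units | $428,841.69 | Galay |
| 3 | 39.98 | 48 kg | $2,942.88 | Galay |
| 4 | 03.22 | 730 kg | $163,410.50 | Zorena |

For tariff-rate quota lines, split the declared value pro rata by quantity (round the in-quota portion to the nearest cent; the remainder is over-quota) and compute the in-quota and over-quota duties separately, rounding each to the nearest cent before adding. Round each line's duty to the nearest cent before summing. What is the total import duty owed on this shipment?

Line 1 (96.30, Ravania, 6,957 units, $921,385.08):
Code 96.30 is under a tariff-rate quota (threshold 2,560 units). In-quota: 2,560 units at 3.5%; over-quota: 4,397 units at 20.5%.
Pro-rata value split: in-quota = $921,385.08 × 2,560/6,957 = $339,046.40; over-quota = $921,385.08 − $339,046.40 = $582,338.68.
In-quota duty = $339,046.40 × 3.5% = $11,866.62. Over-quota duty = $582,338.68 × 20.5% = $119,379.43.
Line duty = $11,866.62 + $119,379.43 = $131,246.05.
Line 2 (62.63, Galay, 3,147 units, $428,841.69):
Base rate for 62.63 is $3.31/unit.
Origin Galay qualifies under the Karius–Galay agreement and 62.63 is covered: preferential rate Free applies instead.
Duty = $428,841.69 × 0% = $0.00.
Line 3 (39.98, Galay, 48 kg, $2,942.88):
Base rate for 39.98 is 29%.
Origin Galay qualifies under the Karius–Galay agreement and 39.98 is covered: preferential rate 24% applies instead.
Duty = $2,942.88 × 24% = $706.29.
Line 4 (03.22, Zorena, 730 kg, $163,410.50):
Base rate for 03.22 is 8% + $3.27/kg.
03.22 has an FTA preferential rate, but origin Zorena is not Galay; base rate stands.
Additional duty on 03.22 from Zorena: +16%. Applied ad valorem rate: 8% + 16% = 24%.
Duty = $163,410.50 × 24% + 730 × $3.27 = $41,605.62.
Total = $131,246.05 + $0.00 + $706.29 + $41,605.62 = $173,557.96.

$173,557.96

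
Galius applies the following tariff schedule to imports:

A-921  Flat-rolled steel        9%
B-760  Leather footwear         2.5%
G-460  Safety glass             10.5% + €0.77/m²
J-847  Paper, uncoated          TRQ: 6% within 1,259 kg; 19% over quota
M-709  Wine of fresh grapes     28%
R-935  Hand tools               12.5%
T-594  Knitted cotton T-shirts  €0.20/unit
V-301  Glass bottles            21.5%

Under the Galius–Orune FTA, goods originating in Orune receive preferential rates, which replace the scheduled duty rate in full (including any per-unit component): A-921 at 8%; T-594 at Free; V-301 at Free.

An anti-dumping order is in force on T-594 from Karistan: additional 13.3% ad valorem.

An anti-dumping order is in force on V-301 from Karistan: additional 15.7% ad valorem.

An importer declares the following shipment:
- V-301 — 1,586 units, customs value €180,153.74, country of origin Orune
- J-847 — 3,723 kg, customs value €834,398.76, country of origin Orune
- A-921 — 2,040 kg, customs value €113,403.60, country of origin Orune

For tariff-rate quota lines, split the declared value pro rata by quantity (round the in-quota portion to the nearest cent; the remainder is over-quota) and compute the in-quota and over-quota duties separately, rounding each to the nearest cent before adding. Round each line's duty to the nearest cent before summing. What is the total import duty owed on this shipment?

Line 1 (V-301, Orune, 1,586 units, €180,153.74):
Base rate for V-301 is 21.5%.
Origin Orune qualifies under the Galius–Orune agreement and V-301 is covered: preferential rate Free applies instead.
The additional-duty order on V-301 targets Karistan, not Orune; it does not apply.
Duty = €180,153.74 × 0% = €0.00.
Line 2 (J-847, Orune, 3,723 kg, €834,398.76):
Code J-847 is under a tariff-rate quota (threshold 1,259 kg). In-quota: 1,259 kg at 6%; over-quota: 2,464 kg at 19%.
Pro-rata value split: in-quota = €834,398.76 × 1,259/3,723 = €282,167.08; over-quota = €834,398.76 − €282,167.08 = €552,231.68.
In-quota duty = €282,167.08 × 6% = €16,930.02. Over-quota duty = €552,231.68 × 19% = €104,924.02.
Line duty = €16,930.02 + €104,924.02 = €121,854.04.
Line 3 (A-921, Orune, 2,040 kg, €113,403.60):
Base rate for A-921 is 9%.
Origin Orune qualifies under the Galius–Orune agreement and A-921 is covered: preferential rate 8% applies instead.
Duty = €113,403.60 × 8% = €9,072.29.
Total = €0.00 + €121,854.04 + €9,072.29 = €130,926.33.

€130,926.33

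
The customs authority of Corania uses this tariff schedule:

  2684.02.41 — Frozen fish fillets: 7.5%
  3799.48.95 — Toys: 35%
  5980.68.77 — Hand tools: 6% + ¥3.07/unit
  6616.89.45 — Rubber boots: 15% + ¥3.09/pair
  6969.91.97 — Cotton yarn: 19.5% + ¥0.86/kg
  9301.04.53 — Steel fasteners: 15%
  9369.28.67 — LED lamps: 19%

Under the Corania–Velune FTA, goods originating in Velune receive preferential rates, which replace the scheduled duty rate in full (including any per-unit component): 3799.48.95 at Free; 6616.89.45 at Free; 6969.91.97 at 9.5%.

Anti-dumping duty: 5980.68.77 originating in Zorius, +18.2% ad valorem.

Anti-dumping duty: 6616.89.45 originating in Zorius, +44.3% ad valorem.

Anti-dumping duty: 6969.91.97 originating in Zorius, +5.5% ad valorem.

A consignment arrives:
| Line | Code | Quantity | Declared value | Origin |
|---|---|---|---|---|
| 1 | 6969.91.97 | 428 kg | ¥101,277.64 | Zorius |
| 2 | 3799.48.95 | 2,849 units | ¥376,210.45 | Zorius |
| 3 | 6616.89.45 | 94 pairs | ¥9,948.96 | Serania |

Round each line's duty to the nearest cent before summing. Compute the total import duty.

Line 1 (6969.91.97, Zorius, 428 kg, ¥101,277.64):
Base rate for 6969.91.97 is 19.5% + ¥0.86/kg.
6969.91.97 has an FTA preferential rate, but origin Zorius is not Velune; base rate stands.
Additional duty on 6969.91.97 from Zorius: +5.5%. Applied ad valorem rate: 19.5% + 5.5% = 25%.
Duty = ¥101,277.64 × 25% + 428 × ¥0.86 = ¥25,687.49.
Line 2 (3799.48.95, Zorius, 2,849 units, ¥376,210.45):
Base rate for 3799.48.95 is 35%.
3799.48.95 has an FTA preferential rate, but origin Zorius is not Velune; base rate stands.
Duty = ¥376,210.45 × 35% = ¥131,673.66.
Line 3 (6616.89.45, Serania, 94 pairs, ¥9,948.96):
Base rate for 6616.89.45 is 15% + ¥3.09/pair.
6616.89.45 has an FTA preferential rate, but origin Serania is not Velune; base rate stands.
The additional-duty order on 6616.89.45 targets Zorius, not Serania; it does not apply.
Duty = ¥9,948.96 × 15% + 94 × ¥3.09 = ¥1,782.80.
Total = ¥25,687.49 + ¥131,673.66 + ¥1,782.80 = ¥159,143.95.

¥159,143.95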